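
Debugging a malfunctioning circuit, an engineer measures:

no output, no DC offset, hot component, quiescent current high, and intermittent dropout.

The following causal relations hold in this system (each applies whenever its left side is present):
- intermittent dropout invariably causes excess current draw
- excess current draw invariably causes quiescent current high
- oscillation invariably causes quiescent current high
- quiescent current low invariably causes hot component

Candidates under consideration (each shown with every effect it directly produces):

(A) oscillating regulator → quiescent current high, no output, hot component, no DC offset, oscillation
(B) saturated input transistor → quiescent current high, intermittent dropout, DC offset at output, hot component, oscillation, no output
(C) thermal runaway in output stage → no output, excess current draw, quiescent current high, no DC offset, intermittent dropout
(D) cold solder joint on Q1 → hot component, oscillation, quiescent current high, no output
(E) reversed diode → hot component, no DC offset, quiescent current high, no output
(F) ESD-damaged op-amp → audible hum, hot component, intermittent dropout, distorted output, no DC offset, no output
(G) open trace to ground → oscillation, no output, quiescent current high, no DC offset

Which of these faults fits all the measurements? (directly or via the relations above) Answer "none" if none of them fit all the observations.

F

Checking each candidate against the observations:
(A) oscillating regulator — does not account for intermittent dropout
(B) saturated input transistor — no output yes; no DC offset NO; hot component yes; quiescent current high yes; intermittent dropout yes
(C) thermal runaway in output stage — no output yes; no DC offset yes; hot component NO; quiescent current high yes; intermittent dropout yes
(D) cold solder joint on Q1 — no output yes; no DC offset NO; hot component yes; quiescent current high yes; intermittent dropout NO
(E) reversed diode — does not account for intermittent dropout
(F) ESD-damaged op-amp — accounts for every observation (quiescent current high via intermittent dropout → excess current draw → quiescent current high)
(G) open trace to ground — does not account for hot component, intermittent dropout
Only (F) is consistent with every observation.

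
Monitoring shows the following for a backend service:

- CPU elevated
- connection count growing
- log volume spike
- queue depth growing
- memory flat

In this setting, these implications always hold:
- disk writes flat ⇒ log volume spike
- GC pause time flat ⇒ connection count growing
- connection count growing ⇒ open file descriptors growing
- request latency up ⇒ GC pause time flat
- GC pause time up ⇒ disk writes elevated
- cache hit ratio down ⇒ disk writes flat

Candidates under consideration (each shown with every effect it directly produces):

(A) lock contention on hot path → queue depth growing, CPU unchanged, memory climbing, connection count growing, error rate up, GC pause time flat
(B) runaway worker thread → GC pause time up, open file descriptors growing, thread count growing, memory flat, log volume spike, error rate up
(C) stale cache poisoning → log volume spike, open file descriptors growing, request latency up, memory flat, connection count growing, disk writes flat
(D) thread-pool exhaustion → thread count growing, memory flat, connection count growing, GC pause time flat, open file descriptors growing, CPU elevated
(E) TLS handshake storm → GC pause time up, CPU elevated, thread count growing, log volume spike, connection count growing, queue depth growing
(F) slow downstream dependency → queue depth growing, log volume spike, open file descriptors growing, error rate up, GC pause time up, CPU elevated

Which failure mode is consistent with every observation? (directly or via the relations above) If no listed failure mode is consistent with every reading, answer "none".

Checking each candidate against the observations:
(A) lock contention on hot path — fails on CPU elevated, log volume spike, memory flat (predicts CPU unchanged, not CPU elevated; predicts memory climbing, not memory flat)
(B) runaway worker thread — does not account for CPU elevated, connection count growing, queue depth growing
(C) stale cache poisoning — CPU elevated NO; connection count growing yes; log volume spike yes; queue depth growing NO; memory flat yes
(D) thread-pool exhaustion — CPU elevated yes; connection count growing yes; log volume spike NO; queue depth growing NO; memory flat yes
(E) TLS handshake storm — CPU elevated yes; connection count growing yes; log volume spike yes; queue depth growing yes; memory flat NO
(F) slow downstream dependency — CPU elevated yes; connection count growing NO; log volume spike yes; queue depth growing yes; memory flat NO
Every candidate fails on at least one observation.

none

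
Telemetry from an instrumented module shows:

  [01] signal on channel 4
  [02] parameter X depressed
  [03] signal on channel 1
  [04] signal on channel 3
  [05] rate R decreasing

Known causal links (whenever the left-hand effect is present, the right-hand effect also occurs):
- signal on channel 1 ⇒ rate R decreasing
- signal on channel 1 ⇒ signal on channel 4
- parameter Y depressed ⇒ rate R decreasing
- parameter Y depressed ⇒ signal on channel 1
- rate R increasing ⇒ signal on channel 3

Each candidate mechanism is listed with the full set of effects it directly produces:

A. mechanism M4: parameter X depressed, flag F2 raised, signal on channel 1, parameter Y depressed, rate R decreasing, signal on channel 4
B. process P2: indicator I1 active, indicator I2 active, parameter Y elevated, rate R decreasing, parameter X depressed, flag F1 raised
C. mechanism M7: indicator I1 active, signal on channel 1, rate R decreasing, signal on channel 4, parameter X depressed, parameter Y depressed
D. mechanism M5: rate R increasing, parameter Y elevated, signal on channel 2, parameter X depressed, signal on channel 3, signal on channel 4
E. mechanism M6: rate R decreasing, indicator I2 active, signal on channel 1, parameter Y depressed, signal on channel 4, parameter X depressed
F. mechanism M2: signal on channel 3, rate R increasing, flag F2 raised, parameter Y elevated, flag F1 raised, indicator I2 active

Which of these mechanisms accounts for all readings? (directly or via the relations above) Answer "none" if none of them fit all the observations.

none

Checking each candidate against the observations:
(A) mechanism M4 — signal on channel 4 +; parameter X depressed +; signal on channel 1 +; signal on channel 3 -; rate R decreasing +
(B) process P2 — does not account for signal on channel 4, signal on channel 1, signal on channel 3
(C) mechanism M7 — does not account for signal on channel 3
(D) mechanism M5 — signal on channel 4 +; parameter X depressed +; signal on channel 1 -; signal on channel 3 +; rate R decreasing -
(E) mechanism M6 — signal on channel 4 +; parameter X depressed +; signal on channel 1 +; signal on channel 3 -; rate R decreasing +
(F) mechanism M2 — signal on channel 4 -; parameter X depressed -; signal on channel 1 -; signal on channel 3 +; rate R decreasing -
None of the listed candidates fits everything.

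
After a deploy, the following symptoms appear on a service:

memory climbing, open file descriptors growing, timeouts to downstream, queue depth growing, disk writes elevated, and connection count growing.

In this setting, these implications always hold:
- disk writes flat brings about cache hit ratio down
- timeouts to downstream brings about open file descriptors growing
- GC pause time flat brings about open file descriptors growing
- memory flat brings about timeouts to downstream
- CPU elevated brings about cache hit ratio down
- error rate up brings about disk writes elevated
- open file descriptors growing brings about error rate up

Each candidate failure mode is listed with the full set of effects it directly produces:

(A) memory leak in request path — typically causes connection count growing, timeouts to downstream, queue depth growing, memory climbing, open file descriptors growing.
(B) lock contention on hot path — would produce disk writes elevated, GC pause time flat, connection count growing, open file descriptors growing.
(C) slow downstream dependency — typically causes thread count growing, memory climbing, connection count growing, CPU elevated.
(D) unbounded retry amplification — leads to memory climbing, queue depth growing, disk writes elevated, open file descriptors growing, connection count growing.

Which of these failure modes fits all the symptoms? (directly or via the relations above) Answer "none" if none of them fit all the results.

A

For each candidate, compare predicted effects to what was observed:
(A) memory leak in request path — accounts for every observation (disk writes elevated via open file descriptors growing → error rate up → disk writes elevated)
(B) lock contention on hot path — memory climbing -; open file descriptors growing +; timeouts to downstream -; queue depth growing -; disk writes elevated +; connection count growing +
(C) slow downstream dependency — does not account for open file descriptors growing, timeouts to downstream, queue depth growing, disk writes elevated
(D) unbounded retry amplification — memory climbing +; open file descriptors growing +; timeouts to downstream -; queue depth growing +; disk writes elevated +; connection count growing +
Only (A) is consistent with every observation.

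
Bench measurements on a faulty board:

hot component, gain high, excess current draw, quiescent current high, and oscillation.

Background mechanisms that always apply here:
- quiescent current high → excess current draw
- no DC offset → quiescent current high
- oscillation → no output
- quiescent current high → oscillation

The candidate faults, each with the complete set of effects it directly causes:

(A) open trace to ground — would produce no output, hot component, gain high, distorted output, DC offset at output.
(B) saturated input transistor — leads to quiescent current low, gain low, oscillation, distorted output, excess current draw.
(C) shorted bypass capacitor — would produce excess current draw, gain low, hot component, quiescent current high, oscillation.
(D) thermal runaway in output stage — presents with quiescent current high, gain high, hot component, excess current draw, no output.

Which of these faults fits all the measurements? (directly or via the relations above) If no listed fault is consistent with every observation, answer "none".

D

For each candidate, compare predicted effects to what was observed:
(A) open trace to ground — hot component yes; gain high yes; excess current draw NO; quiescent current high NO; oscillation NO
(B) saturated input transistor — hot component NO; gain high NO; excess current draw yes; quiescent current high NO; oscillation yes
(C) shorted bypass capacitor — fails on gain high (predicts gain low, not gain high)
(D) thermal runaway in output stage — accounts for every observation (oscillation by quiescent current high → oscillation)
(D) is the only candidate with no mismatches.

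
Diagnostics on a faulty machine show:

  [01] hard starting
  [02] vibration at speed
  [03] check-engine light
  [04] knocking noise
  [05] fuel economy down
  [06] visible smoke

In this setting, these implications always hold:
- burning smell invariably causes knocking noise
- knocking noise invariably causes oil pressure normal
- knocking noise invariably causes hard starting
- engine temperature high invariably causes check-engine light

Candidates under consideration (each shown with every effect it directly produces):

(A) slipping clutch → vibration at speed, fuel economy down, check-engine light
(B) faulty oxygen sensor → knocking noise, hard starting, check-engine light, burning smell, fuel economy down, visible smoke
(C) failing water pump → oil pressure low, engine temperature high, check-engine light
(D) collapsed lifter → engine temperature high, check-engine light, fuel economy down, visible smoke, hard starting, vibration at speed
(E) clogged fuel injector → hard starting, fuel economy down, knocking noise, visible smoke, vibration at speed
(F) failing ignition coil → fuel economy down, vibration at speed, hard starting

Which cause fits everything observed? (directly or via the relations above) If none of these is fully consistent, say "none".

none

For each candidate, compare predicted effects to what was observed:
(A) slipping clutch — does not account for hard starting, knocking noise, visible smoke
(B) faulty oxygen sensor — does not account for vibration at speed
(C) failing water pump — hard starting miss; vibration at speed miss; check-engine light match; knocking noise miss; fuel economy down miss; visible smoke miss
(D) collapsed lifter — hard starting match; vibration at speed match; check-engine light match; knocking noise miss; fuel economy down match; visible smoke match
(E) clogged fuel injector — hard starting match; vibration at speed match; check-engine light miss; knocking noise match; fuel economy down match; visible smoke match
(F) failing ignition coil — does not account for check-engine light, knocking noise, visible smoke
None of the listed candidates fits everything.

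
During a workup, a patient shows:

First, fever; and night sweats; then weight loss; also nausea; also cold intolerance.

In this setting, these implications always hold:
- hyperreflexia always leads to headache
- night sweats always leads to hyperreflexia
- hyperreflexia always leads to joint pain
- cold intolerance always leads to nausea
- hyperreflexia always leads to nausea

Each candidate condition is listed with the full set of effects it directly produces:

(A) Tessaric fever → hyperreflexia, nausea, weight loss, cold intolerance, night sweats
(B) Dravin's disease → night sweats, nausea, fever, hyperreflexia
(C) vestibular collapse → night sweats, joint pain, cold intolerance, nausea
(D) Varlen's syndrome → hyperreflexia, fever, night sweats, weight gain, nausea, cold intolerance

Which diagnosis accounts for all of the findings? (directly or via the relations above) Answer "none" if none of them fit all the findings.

none

For each candidate, compare predicted effects to what was observed:
(A) Tessaric fever — fever miss; night sweats match; weight loss match; nausea match; cold intolerance match
(B) Dravin's disease — does not account for weight loss, cold intolerance
(C) vestibular collapse — fever miss; night sweats match; weight loss miss; nausea match; cold intolerance match
(D) Varlen's syndrome — fever match; night sweats match; weight loss miss; nausea match; cold intolerance match
Every candidate fails on at least one observation.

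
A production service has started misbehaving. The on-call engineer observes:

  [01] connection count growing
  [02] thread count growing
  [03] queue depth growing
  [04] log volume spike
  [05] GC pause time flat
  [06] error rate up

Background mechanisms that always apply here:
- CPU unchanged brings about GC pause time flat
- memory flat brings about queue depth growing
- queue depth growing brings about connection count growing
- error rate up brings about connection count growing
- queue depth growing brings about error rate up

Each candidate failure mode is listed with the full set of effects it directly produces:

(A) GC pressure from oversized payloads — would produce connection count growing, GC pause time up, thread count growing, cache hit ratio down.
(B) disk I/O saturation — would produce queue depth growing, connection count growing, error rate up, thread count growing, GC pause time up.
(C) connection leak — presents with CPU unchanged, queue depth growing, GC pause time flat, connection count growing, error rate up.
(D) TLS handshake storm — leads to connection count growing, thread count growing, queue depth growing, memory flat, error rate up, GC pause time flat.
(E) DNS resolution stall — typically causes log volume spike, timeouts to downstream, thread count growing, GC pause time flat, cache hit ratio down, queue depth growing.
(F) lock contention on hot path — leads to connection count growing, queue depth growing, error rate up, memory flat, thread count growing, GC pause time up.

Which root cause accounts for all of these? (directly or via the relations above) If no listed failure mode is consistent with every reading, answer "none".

Testing each hypothesis:
(A) GC pressure from oversized payloads — connection count growing match; thread count growing match; queue depth growing miss; log volume spike miss; GC pause time flat miss; error rate up miss
(B) disk I/O saturation — connection count growing match; thread count growing match; queue depth growing match; log volume spike miss; GC pause time flat miss; error rate up match
(C) connection leak — connection count growing match; thread count growing miss; queue depth growing match; log volume spike miss; GC pause time flat match; error rate up match
(D) TLS handshake storm — does not account for log volume spike
(E) DNS resolution stall — connection count growing match (through queue depth growing → connection count growing); thread count growing match; queue depth growing match; log volume spike match; GC pause time flat match; error rate up match (through queue depth growing → error rate up)
(F) lock contention on hot path — fails on log volume spike, GC pause time flat (predicts GC pause time up, not GC pause time flat)
(E) alone accounts for all the evidence.

E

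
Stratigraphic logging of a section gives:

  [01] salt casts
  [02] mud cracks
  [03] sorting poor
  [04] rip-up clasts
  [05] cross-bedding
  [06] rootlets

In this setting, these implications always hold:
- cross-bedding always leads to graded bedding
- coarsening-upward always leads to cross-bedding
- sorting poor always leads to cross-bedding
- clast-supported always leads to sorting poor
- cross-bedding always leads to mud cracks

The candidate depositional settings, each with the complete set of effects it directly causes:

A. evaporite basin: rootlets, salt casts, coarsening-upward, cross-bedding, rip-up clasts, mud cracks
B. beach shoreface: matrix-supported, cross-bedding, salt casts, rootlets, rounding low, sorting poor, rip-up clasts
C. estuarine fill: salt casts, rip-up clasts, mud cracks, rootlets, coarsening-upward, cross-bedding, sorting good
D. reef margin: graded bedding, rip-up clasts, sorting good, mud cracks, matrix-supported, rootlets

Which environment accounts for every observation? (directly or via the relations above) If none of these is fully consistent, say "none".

Per-candidate check:
(A) evaporite basin — salt casts yes; mud cracks yes; sorting poor NO; rip-up clasts yes; cross-bedding yes; rootlets yes
(B) beach shoreface — salt casts yes; mud cracks yes (by cross-bedding → mud cracks); sorting poor yes; rip-up clasts yes; cross-bedding yes; rootlets yes
(C) estuarine fill — salt casts yes; mud cracks yes; sorting poor NO; rip-up clasts yes; cross-bedding yes; rootlets yes
(D) reef margin — fails on salt casts, sorting poor, cross-bedding (predicts sorting good, not sorting poor)
Only (B) is consistent with every observation.

B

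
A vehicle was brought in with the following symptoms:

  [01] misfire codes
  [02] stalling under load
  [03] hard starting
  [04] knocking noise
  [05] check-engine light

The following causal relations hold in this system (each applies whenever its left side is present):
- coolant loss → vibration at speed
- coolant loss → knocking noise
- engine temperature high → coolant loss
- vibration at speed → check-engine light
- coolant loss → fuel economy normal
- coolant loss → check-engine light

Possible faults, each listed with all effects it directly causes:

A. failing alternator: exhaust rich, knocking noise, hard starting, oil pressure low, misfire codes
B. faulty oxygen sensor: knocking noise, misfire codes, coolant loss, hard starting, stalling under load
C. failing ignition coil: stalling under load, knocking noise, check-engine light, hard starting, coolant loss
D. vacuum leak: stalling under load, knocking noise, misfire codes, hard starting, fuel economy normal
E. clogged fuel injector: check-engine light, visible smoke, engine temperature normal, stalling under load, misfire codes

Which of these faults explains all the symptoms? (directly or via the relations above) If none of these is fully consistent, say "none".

Checking each candidate against the observations:
(A) failing alternator — does not account for stalling under load, check-engine light
(B) faulty oxygen sensor — misfire codes match; stalling under load match; hard starting match; knocking noise match; check-engine light match (via coolant loss → check-engine light)
(C) failing ignition coil — misfire codes miss; stalling under load match; hard starting match; knocking noise match; check-engine light match
(D) vacuum leak — does not account for check-engine light
(E) clogged fuel injector — misfire codes match; stalling under load match; hard starting miss; knocking noise miss; check-engine light match
(B) is the only candidate with no mismatches.

B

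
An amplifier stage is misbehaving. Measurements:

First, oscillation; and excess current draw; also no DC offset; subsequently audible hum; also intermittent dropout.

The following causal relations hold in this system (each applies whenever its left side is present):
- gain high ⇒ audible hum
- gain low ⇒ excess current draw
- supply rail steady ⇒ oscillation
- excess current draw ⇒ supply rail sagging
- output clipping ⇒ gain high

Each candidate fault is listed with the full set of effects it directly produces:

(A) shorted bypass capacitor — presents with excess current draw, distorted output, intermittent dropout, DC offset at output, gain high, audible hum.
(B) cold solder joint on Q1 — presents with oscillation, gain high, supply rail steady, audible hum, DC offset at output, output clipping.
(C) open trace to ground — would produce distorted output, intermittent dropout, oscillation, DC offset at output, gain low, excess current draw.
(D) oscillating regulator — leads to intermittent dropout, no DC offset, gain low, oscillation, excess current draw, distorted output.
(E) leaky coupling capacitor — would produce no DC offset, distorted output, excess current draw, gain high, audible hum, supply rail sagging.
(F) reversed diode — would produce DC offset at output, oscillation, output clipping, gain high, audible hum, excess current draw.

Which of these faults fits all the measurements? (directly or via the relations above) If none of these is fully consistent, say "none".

Testing each hypothesis:
(A) shorted bypass capacitor — oscillation ✗; excess current draw ✓; no DC offset ✗; audible hum ✓; intermittent dropout ✓
(B) cold solder joint on Q1 — oscillation ✓; excess current draw ✗; no DC offset ✗; audible hum ✓; intermittent dropout ✗
(C) open trace to ground — oscillation ✓; excess current draw ✓; no DC offset ✗; audible hum ✗; intermittent dropout ✓
(D) oscillating regulator — oscillation ✓; excess current draw ✓; no DC offset ✓; audible hum ✗; intermittent dropout ✓
(E) leaky coupling capacitor — oscillation ✗; excess current draw ✓; no DC offset ✓; audible hum ✓; intermittent dropout ✗
(F) reversed diode — oscillation ✓; excess current draw ✓; no DC offset ✗; audible hum ✓; intermittent dropout ✗
No candidate is consistent with all observations.

none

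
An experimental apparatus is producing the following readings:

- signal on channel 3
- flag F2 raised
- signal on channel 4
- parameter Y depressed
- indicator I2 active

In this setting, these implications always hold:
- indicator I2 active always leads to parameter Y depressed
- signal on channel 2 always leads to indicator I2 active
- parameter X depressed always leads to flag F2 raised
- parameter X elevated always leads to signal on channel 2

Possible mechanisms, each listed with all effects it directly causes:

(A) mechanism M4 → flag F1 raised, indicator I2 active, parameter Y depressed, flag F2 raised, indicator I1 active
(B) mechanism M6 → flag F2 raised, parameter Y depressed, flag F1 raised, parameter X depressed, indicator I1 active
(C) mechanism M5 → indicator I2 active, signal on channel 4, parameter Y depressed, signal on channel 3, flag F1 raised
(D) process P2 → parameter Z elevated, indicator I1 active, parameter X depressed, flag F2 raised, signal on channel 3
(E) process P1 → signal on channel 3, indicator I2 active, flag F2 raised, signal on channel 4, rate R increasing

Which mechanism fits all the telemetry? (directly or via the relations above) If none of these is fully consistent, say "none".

E

Testing each hypothesis:
(A) mechanism M4 — does not account for signal on channel 3, signal on channel 4
(B) mechanism M6 — signal on channel 3 ✗; flag F2 raised ✓; signal on channel 4 ✗; parameter Y depressed ✓; indicator I2 active ✗
(C) mechanism M5 — does not account for flag F2 raised
(D) process P2 — does not account for signal on channel 4, parameter Y depressed, indicator I2 active
(E) process P1 — accounts for every observation (parameter Y depressed through indicator I2 active → parameter Y depressed)
(E) alone accounts for all the evidence.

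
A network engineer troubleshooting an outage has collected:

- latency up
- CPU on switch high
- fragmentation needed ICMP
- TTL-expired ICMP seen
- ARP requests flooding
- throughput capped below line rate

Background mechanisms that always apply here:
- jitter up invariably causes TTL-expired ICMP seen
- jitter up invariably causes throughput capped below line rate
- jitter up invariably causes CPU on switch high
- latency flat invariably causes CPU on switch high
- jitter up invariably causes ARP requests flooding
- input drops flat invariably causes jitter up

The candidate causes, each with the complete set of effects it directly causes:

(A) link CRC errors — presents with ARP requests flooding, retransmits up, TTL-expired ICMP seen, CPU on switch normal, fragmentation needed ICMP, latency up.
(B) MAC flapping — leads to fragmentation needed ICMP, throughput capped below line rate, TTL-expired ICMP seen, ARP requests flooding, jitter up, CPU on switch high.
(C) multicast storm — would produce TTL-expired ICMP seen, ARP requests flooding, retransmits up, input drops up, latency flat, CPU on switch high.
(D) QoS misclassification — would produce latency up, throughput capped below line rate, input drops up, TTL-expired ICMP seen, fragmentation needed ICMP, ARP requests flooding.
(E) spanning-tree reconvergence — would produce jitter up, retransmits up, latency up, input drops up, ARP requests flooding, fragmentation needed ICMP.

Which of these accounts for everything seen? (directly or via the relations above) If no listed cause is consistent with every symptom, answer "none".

Per-candidate check:
(A) link CRC errors — latency up ✓; CPU on switch high ✗; fragmentation needed ICMP ✓; TTL-expired ICMP seen ✓; ARP requests flooding ✓; throughput capped below line rate ✗
(B) MAC flapping — latency up ✗; CPU on switch high ✓; fragmentation needed ICMP ✓; TTL-expired ICMP seen ✓; ARP requests flooding ✓; throughput capped below line rate ✓
(C) multicast storm — fails on latency up, fragmentation needed ICMP, throughput capped below line rate (predicts latency flat, not latency up)
(D) QoS misclassification — latency up ✓; CPU on switch high ✗; fragmentation needed ICMP ✓; TTL-expired ICMP seen ✓; ARP requests flooding ✓; throughput capped below line rate ✓
(E) spanning-tree reconvergence — latency up ✓; CPU on switch high ✓ (via jitter up → CPU on switch high); fragmentation needed ICMP ✓; TTL-expired ICMP seen ✓ (via jitter up → TTL-expired ICMP seen); ARP requests flooding ✓; throughput capped below line rate ✓ (via jitter up → throughput capped below line rate)
(E) is the only candidate with no mismatches.

E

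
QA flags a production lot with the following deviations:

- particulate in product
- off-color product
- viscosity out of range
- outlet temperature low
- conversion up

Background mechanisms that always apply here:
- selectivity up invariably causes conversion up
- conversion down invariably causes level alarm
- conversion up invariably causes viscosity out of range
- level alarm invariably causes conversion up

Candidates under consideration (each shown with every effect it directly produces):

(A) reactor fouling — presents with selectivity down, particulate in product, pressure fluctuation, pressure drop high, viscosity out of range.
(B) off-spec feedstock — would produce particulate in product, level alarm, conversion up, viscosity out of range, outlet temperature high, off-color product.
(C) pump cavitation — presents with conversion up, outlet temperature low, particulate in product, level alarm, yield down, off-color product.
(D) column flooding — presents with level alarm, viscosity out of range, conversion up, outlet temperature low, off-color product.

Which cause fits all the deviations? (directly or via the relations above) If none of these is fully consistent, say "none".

Testing each hypothesis:
(A) reactor fouling — particulate in product yes; off-color product NO; viscosity out of range yes; outlet temperature low NO; conversion up NO
(B) off-spec feedstock — fails on outlet temperature low (predicts outlet temperature high, not outlet temperature low)
(C) pump cavitation — particulate in product yes; off-color product yes; viscosity out of range yes (via conversion up → viscosity out of range); outlet temperature low yes; conversion up yes
(D) column flooding — particulate in product NO; off-color product yes; viscosity out of range yes; outlet temperature low yes; conversion up yes
(C) alone accounts for all the evidence.

C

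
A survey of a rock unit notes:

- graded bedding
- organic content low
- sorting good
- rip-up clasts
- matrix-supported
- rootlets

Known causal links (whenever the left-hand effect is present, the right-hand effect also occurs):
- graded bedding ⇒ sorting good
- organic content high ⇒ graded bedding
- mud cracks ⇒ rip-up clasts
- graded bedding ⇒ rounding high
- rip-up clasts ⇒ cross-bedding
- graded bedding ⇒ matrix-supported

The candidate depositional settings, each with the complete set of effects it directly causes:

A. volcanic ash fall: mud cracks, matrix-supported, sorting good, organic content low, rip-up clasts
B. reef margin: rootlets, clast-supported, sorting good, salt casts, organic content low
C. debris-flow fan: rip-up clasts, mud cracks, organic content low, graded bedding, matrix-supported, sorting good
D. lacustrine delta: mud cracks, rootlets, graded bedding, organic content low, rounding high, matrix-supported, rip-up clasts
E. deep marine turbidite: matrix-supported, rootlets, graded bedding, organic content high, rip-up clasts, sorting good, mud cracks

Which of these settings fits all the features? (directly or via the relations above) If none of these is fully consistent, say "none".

Checking each candidate against the observations:
(A) volcanic ash fall — graded bedding ✗; organic content low ✓; sorting good ✓; rip-up clasts ✓; matrix-supported ✓; rootlets ✗
(B) reef margin — fails on graded bedding, rip-up clasts, matrix-supported (predicts clast-supported, not matrix-supported)
(C) debris-flow fan — graded bedding ✓; organic content low ✓; sorting good ✓; rip-up clasts ✓; matrix-supported ✓; rootlets ✗
(D) lacustrine delta — graded bedding ✓; organic content low ✓; sorting good ✓ (through graded bedding → sorting good); rip-up clasts ✓; matrix-supported ✓; rootlets ✓
(E) deep marine turbidite — graded bedding ✓; organic content low ✗; sorting good ✓; rip-up clasts ✓; matrix-supported ✓; rootlets ✓
Only (D) is consistent with every observation.

D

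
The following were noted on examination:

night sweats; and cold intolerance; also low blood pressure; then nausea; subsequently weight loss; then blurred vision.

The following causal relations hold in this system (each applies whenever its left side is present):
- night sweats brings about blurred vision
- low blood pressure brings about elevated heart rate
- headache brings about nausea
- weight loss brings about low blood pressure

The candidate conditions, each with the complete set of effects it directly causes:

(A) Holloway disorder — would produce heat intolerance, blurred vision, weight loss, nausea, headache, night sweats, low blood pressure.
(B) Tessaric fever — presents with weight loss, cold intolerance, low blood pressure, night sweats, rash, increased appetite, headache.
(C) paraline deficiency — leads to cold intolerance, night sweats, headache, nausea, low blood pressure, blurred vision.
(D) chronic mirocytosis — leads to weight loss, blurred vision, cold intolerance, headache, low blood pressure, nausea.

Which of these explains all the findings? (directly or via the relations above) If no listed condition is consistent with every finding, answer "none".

B

Per-candidate check:
(A) Holloway disorder — night sweats yes; cold intolerance NO; low blood pressure yes; nausea yes; weight loss yes; blurred vision yes
(B) Tessaric fever — accounts for every observation (nausea through headache → nausea)
(C) paraline deficiency — does not account for weight loss
(D) chronic mirocytosis — night sweats NO; cold intolerance yes; low blood pressure yes; nausea yes; weight loss yes; blurred vision yes
(B) is the only candidate with no mismatches.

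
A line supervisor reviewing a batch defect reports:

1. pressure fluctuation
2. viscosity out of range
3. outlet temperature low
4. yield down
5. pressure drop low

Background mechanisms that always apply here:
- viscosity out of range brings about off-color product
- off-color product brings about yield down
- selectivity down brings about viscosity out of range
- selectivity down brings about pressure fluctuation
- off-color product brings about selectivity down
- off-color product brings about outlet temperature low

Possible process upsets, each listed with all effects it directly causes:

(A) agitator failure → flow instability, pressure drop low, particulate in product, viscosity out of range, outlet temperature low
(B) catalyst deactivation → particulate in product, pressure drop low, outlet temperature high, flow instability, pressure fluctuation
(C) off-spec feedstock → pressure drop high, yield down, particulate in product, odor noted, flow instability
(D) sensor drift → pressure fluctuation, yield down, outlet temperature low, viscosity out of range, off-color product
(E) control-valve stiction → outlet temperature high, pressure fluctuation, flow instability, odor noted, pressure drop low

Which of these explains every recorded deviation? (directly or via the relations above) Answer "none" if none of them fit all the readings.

A

Checking each candidate against the observations:
(A) agitator failure — accounts for every observation (pressure fluctuation via viscosity out of range → off-color product → selectivity down → pressure fluctuation)
(B) catalyst deactivation — fails on viscosity out of range, outlet temperature low, yield down (predicts outlet temperature high, not outlet temperature low)
(C) off-spec feedstock — pressure fluctuation NO; viscosity out of range NO; outlet temperature low NO; yield down yes; pressure drop low NO
(D) sensor drift — does not account for pressure drop low
(E) control-valve stiction — pressure fluctuation yes; viscosity out of range NO; outlet temperature low NO; yield down NO; pressure drop low yes
(A) alone accounts for all the evidence.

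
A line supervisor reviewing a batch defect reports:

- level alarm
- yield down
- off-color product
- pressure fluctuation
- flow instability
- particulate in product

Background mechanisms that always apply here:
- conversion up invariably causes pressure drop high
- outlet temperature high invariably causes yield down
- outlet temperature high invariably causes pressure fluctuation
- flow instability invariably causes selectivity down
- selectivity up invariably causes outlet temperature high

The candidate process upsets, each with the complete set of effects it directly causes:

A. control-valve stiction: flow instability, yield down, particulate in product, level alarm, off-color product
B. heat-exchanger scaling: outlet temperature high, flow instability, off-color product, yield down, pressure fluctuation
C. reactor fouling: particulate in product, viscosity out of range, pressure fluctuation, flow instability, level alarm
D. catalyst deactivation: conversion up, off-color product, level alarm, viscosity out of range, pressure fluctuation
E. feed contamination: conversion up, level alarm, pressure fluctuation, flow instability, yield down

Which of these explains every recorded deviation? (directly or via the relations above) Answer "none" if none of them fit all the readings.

none

Checking each candidate against the observations:
(A) control-valve stiction — level alarm +; yield down +; off-color product +; pressure fluctuation -; flow instability +; particulate in product +
(B) heat-exchanger scaling — does not account for level alarm, particulate in product
(C) reactor fouling — level alarm +; yield down -; off-color product -; pressure fluctuation +; flow instability +; particulate in product +
(D) catalyst deactivation — level alarm +; yield down -; off-color product +; pressure fluctuation +; flow instability -; particulate in product -
(E) feed contamination — does not account for off-color product, particulate in product
None of the listed candidates fits everything.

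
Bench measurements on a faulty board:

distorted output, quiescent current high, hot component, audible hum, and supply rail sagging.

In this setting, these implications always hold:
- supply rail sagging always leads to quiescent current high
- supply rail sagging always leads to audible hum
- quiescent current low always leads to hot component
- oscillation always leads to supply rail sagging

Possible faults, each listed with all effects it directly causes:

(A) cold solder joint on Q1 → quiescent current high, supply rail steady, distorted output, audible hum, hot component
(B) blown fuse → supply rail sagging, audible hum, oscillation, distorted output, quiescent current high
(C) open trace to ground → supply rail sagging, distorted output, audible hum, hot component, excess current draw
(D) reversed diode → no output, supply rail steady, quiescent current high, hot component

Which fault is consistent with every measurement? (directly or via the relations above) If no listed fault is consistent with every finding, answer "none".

Testing each hypothesis:
(A) cold solder joint on Q1 — distorted output +; quiescent current high +; hot component +; audible hum +; supply rail sagging -
(B) blown fuse — distorted output +; quiescent current high +; hot component -; audible hum +; supply rail sagging +
(C) open trace to ground — distorted output +; quiescent current high + (via supply rail sagging → quiescent current high); hot component +; audible hum +; supply rail sagging +
(D) reversed diode — fails on distorted output, audible hum, supply rail sagging (predicts supply rail steady, not supply rail sagging)
(C) is the only candidate with no mismatches.

C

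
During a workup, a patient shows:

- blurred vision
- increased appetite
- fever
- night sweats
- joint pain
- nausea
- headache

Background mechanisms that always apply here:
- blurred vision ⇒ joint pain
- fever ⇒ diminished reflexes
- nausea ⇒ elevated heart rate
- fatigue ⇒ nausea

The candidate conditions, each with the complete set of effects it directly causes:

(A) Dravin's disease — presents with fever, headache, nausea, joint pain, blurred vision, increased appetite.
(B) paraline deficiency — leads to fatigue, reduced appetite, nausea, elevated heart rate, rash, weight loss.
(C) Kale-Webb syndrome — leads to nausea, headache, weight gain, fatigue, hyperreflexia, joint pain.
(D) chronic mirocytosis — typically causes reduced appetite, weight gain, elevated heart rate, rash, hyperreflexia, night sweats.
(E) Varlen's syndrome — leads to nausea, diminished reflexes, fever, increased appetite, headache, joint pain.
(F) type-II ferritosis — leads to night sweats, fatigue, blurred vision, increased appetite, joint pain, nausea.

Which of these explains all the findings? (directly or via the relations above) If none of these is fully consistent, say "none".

none

Testing each hypothesis:
(A) Dravin's disease — does not account for night sweats
(B) paraline deficiency — blurred vision -; increased appetite -; fever -; night sweats -; joint pain -; nausea +; headache -
(C) Kale-Webb syndrome — blurred vision -; increased appetite -; fever -; night sweats -; joint pain +; nausea +; headache +
(D) chronic mirocytosis — blurred vision -; increased appetite -; fever -; night sweats +; joint pain -; nausea -; headache -
(E) Varlen's syndrome — does not account for blurred vision, night sweats
(F) type-II ferritosis — does not account for fever, headache
None of the listed candidates fits everything.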